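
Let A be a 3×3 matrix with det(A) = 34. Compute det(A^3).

The determinant is 39304.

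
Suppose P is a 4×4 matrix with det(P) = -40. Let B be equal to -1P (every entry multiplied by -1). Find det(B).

-40

For a 4×4 matrix, det(-1P) = (-1)^4·det(P) = 1·det(P).
det(B) = (1)·(-40) = -40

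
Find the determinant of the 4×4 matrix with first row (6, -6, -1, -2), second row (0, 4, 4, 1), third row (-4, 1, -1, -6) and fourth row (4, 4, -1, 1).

Expand along row 2 (it has 1 zero):
  + (4) · M_22   where M_22 = det([6 -1 -2; -4 -1 -6; 4 -1 1]) = -38
  − (4) · M_23   where M_23 = det([6 -6 -2; -4 1 -6; 4 4 1]) = 310
  + (1) · M_24   where M_24 = det([6 -6 -1; -4 1 -1; 4 4 -1]) = 86
det = (+1)·(4)·(-38) + (-1)·(4)·(310) + (+1)·(1)·(86) = -1306

The determinant is -1306.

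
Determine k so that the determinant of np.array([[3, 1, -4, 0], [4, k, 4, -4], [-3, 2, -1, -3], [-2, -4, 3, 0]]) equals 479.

Expanding along the column containing k, det(M) is linear in k: det(M) = (3)·k + (464).
Set (3)·k + (464) = 479  ⇒  (3)·k = 15  ⇒  k = 5.

k = 5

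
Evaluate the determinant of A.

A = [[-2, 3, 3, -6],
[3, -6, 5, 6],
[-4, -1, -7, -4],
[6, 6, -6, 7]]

det(A) = 584

Expand along row 1:
  + (-2) · M_11   where M_11 = det([-6 5 6; -1 -7 -4; 6 -6 7]) = 641
  − (3) · M_12   where M_12 = det([3 5 6; -4 -7 -4; 6 -6 7]) = 197
  + (3) · M_13   where M_13 = det([3 -6 6; -4 -1 -4; 6 6 7]) = -81
  − (-6) · M_14   where M_14 = det([3 -6 5; -4 -1 -7; 6 6 -6]) = 450
det = (+1)·(-2)·(641) + (-1)·(3)·(197) + (+1)·(3)·(-81) + (-1)·(-6)·(450) = 584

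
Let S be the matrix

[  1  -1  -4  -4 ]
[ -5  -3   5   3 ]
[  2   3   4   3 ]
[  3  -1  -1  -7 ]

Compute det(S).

Expand along row 1:
  + (1) · M_11   where M_11 = det([-3 5 3; 3 4 3; -1 -1 -7]) = 168
  − (-1) · M_12   where M_12 = det([-5 5 3; 2 4 3; 3 -1 -7]) = 198
  + (-4) · M_13   where M_13 = det([-5 -3 3; 2 3 3; 3 -1 -7]) = -12
  − (-4) · M_14   where M_14 = det([-5 -3 5; 2 3 4; 3 -1 -1]) = -102
det = (+1)·(1)·(168) + (-1)·(-1)·(198) + (+1)·(-4)·(-12) + (-1)·(-4)·(-102) = 6

det(S) = 6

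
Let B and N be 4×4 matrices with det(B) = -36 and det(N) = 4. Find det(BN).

|BN| = -144

det(BN) = det(B)·det(N) = (-36)·(4) = -144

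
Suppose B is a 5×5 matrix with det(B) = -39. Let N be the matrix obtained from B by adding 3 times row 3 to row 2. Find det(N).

Adding a multiple of one row to another leaves the determinant unchanged.
det(N) = (1)·(-39) = -39

-39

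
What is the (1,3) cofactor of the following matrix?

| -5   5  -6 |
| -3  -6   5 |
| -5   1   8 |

Delete row 1 and column 3; the remaining 2×2 submatrix is [-3 -6; -5 1].
Its determinant is (-3)·1 − (-6)·(-5) = -33.
The cofactor carries sign (−1)^(1+3) = +1, so C_{1,3} = +(-33) = -33.

The cofactor is -33.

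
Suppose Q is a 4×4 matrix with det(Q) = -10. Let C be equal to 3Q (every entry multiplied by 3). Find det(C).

|C| = -810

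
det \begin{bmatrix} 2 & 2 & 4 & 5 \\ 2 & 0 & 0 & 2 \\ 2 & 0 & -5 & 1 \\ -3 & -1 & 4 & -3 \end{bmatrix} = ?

6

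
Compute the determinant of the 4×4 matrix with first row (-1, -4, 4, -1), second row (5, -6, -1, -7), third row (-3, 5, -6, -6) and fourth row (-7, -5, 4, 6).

-2374

Expand along row 1:
  + (-1) · M_11   where M_11 = det([-6 -1 -7; 5 -6 -6; -5 4 6]) = 142
  − (-4) · M_12   where M_12 = det([5 -1 -7; -3 -6 -6; -7 4 6]) = 258
  + (4) · M_13   where M_13 = det([5 -6 -7; -3 5 -6; -7 -5 6]) = -710
  − (-1) · M_14   where M_14 = det([5 -6 -1; -3 5 -6; -7 -5 4]) = -424
det = (+1)·(-1)·(142) + (-1)·(-4)·(258) + (+1)·(4)·(-710) + (-1)·(-1)·(-424) = -2374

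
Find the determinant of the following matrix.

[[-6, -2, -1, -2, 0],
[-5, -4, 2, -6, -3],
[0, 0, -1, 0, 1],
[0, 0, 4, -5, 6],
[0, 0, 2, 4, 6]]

1120

The matrix is block upper-triangular with a 2×2 block and a 3×3 block on the diagonal, so its determinant equals the product of the determinants of the diagonal blocks.
det of the 2×2 block = 14
det of the 3×3 block = 80
det = (14)·(80) = 1120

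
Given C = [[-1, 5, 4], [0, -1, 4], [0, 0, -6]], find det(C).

The determinant is -6.

Expand along column 1:
  + (-1) · |-1 4; 0 -6| = (-1)·(6 − 0) = -6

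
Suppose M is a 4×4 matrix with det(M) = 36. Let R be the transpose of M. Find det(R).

36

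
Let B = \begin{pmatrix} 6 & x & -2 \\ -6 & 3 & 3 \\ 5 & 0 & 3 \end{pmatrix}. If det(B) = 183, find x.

x = 3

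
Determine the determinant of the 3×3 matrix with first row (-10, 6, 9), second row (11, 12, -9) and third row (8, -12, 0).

Expand along column 3:
  + 9 · |11 12; 8 -12| = 9·(-132 − 96) = -2052
  − (-9) · |-10 6; 8 -12| = −(-9)·(120 − 48) = 648
Sum: (-2052) + (648) = -1404

-1404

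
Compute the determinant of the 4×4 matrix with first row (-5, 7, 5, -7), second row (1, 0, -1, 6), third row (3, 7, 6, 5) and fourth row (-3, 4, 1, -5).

Expand along row 2 (it has 1 zero):
  − (1) · M_21   where M_21 = det([7 5 -7; 7 6 5; 4 1 -5]) = 149
  − (-1) · M_23   where M_23 = det([-5 7 -7; 3 7 5; -3 4 -5]) = 44
  + (6) · M_24   where M_24 = det([-5 7 5; 3 7 6; -3 4 1]) = 103
det = (-1)·(1)·(149) + (-1)·(-1)·(44) + (+1)·(6)·(103) = 513

The determinant is 513.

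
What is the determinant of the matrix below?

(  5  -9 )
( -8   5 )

-47

det = 5·5 − (-9)·(-8) = 25 − 72 = -47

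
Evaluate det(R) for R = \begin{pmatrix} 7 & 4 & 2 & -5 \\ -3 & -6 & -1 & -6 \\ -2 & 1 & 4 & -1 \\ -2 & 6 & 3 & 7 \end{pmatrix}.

430

Expand along row 1:
  + (7) · M_11   where M_11 = det([-6 -1 -6; 1 4 -1; 6 3 7]) = -47
  − (4) · M_12   where M_12 = det([-3 -1 -6; -2 4 -1; -2 3 7]) = -121
  + (2) · M_13   where M_13 = det([-3 -6 -6; -2 1 -1; -2 6 7]) = -75
  − (-5) · M_14   where M_14 = det([-3 -6 -1; -2 1 4; -2 6 3]) = 85
det = (+1)·(7)·(-47) + (-1)·(4)·(-121) + (+1)·(2)·(-75) + (-1)·(-5)·(85) = 430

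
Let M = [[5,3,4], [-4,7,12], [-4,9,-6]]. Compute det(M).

Expand along row 1:
  + 5 · |7 12; 9 -6| = 5·(-42 − 108) = -750
  − 3 · |-4 12; -4 -6| = −3·(24 − (-48)) = -216
  + 4 · |-4 7; -4 9| = 4·(-36 − (-28)) = -32
Sum: (-750) + (-216) + (-32) = -998

The determinant is -998.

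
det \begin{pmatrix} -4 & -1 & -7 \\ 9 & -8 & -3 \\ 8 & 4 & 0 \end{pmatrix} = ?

Expand along row 3:
  + 8 · |-1 -7; -8 -3| = 8·(3 − 56) = -424
  − 4 · |-4 -7; 9 -3| = −4·(12 − (-63)) = -300
Sum: (-424) + (-300) = -724

-724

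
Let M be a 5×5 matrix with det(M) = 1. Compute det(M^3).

1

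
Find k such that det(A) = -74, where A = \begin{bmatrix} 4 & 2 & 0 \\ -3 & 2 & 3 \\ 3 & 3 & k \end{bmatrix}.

Expanding along the column containing k, det(A) is linear in k: det(A) = (14)·k + (-18).
Set (14)·k + (-18) = -74  ⇒  (14)·k = -56  ⇒  k = -4.

k = -4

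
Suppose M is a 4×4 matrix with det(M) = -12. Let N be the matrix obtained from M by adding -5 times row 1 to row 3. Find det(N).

-12

Adding a multiple of one row to another leaves the determinant unchanged.
det(N) = (1)·(-12) = -12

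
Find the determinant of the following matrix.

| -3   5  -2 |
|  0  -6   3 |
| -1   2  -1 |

Expand along row 2:
  + (-6) · |-3 -2; -1 -1| = (-6)·(3 − 2) = -6
  − 3 · |-3 5; -1 2| = −3·(-6 − (-5)) = 3
Sum: (-6) + (3) = -3

-3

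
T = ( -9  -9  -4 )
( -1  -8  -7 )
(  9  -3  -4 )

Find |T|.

Expand along row 1:
  + (-9) · |-8 -7; -3 -4| = (-9)·(32 − 21) = -99
  − (-9) · |-1 -7; 9 -4| = −(-9)·(4 − (-63)) = 603
  + (-4) · |-1 -8; 9 -3| = (-4)·(3 − (-72)) = -300
Sum: (-99) + (603) + (-300) = 204

|T| = 204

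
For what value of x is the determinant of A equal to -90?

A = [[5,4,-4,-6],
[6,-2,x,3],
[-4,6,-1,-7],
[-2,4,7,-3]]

6

Expanding along the column containing x, det(A) is linear in x: det(A) = (-82)·x + (402).
Set (-82)·x + (402) = -90  ⇒  (-82)·x = -492  ⇒  x = 6.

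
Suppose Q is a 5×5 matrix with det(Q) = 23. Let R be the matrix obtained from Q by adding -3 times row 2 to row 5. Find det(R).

23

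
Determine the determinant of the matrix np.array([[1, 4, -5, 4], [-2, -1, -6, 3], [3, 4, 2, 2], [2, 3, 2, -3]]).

18

Expand along row 1:
  + (1) · M_11   where M_11 = det([-1 -6 3; 4 2 2; 3 2 -3]) = -92
  − (4) · M_12   where M_12 = det([-2 -6 3; 3 2 2; 2 2 -3]) = -52
  + (-5) · M_13   where M_13 = det([-2 -1 3; 3 4 2; 2 3 -3]) = 26
  − (4) · M_14   where M_14 = det([-2 -1 -6; 3 4 2; 2 3 2]) = -8
det = (+1)·(1)·(-92) + (-1)·(4)·(-52) + (+1)·(-5)·(26) + (-1)·(4)·(-8) = 18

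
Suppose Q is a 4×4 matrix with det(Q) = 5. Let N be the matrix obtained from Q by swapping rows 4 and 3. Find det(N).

-5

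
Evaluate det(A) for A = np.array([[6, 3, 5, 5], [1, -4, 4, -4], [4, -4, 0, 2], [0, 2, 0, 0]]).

Expand along row 4 (it has 3 zeros):
  + (2) · M_42   where M_42 = det([6 5 5; 1 4 -4; 4 0 2]) = -122
det = (+1)·(2)·(-122) = -244

|A| = -244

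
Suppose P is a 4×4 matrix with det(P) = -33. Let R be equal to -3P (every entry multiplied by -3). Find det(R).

-2673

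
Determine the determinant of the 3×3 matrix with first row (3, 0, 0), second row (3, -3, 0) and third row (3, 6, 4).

-36

The matrix is lower triangular, so the determinant is the product of the diagonal entries:
det = (3) · (-3) · (4) = -36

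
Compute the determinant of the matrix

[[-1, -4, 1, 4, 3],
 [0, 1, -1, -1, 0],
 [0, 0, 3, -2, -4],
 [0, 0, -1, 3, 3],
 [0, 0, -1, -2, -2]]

The matrix is block upper-triangular with a 2×2 block and a 3×3 block on the diagonal, so its determinant equals the product of the determinants of the diagonal blocks.
det of the 2×2 block = -1
det of the 3×3 block = -10
det = (-1)·(-10) = 10

10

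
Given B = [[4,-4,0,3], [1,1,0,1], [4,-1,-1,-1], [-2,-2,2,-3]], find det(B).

det(B) = 78

Expand along column 3 (it has 2 zeros):
  + (-1) · M_33   where M_33 = det([4 -4 3; 1 1 1; -2 -2 -3]) = -8
  − (2) · M_43   where M_43 = det([4 -4 3; 1 1 1; 4 -1 -1]) = -35
det = (+1)·(-1)·(-8) + (-1)·(2)·(-35) = 78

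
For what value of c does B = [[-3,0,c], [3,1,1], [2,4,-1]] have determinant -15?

-3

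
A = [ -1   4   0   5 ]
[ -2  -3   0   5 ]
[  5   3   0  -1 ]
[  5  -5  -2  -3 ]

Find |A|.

298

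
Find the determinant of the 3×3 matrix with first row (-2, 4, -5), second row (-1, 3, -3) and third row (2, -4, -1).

12

Expand along column 1:
  + (-2) · |3 -3; -4 -1| = (-2)·(-3 − 12) = 30
  − (-1) · |4 -5; -4 -1| = −(-1)·(-4 − 20) = -24
  + 2 · |4 -5; 3 -3| = 2·(-12 − (-15)) = 6
Sum: (30) + (-24) + (6) = 12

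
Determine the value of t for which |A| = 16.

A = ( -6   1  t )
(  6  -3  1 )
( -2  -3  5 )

t = 1

Expanding along the row containing t, det(A) is linear in t: det(A) = (-24)·t + (40).
Set (-24)·t + (40) = 16  ⇒  (-24)·t = -24  ⇒  t = 1.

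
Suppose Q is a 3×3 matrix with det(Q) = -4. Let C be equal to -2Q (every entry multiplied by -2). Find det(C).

32

For a 3×3 matrix, det(-2Q) = (-2)^3·det(Q) = -8·det(Q).
det(C) = (-8)·(-4) = 32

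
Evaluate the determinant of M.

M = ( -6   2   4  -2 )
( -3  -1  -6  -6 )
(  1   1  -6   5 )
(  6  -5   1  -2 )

det(M) = -720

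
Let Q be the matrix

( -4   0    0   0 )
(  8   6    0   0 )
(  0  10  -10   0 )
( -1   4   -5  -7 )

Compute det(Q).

The determinant is -1680.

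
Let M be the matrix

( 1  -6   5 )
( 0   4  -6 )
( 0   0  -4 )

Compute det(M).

M is upper triangular, so det(M) is the product of the diagonal entries:
det = (1) · (4) · (-4) = -16

The determinant is -16.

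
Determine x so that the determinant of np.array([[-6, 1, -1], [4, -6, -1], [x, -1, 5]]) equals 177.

-1

Expanding along the column containing x, det(B) is linear in x: det(B) = (-7)·x + (170).
Set (-7)·x + (170) = 177  ⇒  (-7)·x = 7  ⇒  x = -1.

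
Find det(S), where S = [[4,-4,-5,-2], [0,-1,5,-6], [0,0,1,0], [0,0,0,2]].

-8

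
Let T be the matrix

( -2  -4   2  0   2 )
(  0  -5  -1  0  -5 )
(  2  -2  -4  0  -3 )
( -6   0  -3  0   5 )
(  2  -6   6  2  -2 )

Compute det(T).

|T| = -1348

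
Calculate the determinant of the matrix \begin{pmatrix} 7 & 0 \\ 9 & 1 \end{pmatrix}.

The determinant is 7.

det = 7·1 − 0·9 = 7 − 0 = 7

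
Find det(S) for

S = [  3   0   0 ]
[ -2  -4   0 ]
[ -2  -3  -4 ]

48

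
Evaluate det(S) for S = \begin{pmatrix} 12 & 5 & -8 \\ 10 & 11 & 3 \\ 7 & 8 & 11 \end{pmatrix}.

|S| = 695

Expand along row 1:
  + 12 · |11 3; 8 11| = 12·(121 − 24) = 1164
  − 5 · |10 3; 7 11| = −5·(110 − 21) = -445
  + (-8) · |10 11; 7 8| = (-8)·(80 − 77) = -24
Sum: (1164) + (-445) + (-24) = 695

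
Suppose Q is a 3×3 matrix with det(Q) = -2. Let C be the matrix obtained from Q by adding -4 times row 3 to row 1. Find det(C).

The determinant is -2.

Adding a multiple of one row to another leaves the determinant unchanged.
det(C) = (1)·(-2) = -2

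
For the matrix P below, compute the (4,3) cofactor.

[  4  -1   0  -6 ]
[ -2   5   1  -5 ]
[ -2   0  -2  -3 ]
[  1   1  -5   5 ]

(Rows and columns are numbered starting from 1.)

124

Delete row 4 and column 3; the remaining 3×3 submatrix is [4 -1 -6; -2 5 -5; -2 0 -3].
Its determinant is -124.
The cofactor carries sign (−1)^(4+3) = −1, so C_{4,3} = −(-124) = 124.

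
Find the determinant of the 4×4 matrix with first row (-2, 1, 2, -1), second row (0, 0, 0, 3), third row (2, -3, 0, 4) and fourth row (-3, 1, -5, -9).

-102

Expand along row 2 (it has 3 zeros):
  + (3) · M_24   where M_24 = det([-2 1 2; 2 -3 0; -3 1 -5]) = -34
det = (+1)·(3)·(-34) = -102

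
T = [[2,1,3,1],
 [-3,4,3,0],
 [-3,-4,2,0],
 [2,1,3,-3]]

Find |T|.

-436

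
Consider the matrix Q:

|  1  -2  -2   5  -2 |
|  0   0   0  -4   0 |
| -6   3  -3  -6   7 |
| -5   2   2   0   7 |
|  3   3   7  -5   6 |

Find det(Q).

Expand along row 2 (it has 4 zeros):
  + (-4) · M_24   where M_24 = det([1 -2 -2 -2; -6 3 -3 7; -5 2 2 7; 3 3 7 6]) = -362
det = (+1)·(-4)·(-362) = 1448

det(Q) = 1448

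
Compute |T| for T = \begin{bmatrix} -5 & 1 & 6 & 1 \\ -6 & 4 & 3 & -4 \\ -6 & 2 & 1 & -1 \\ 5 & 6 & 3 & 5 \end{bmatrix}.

Expand along row 1:
  + (-5) · M_11   where M_11 = det([4 3 -4; 2 1 -1; 6 3 5]) = -16
  − (1) · M_12   where M_12 = det([-6 3 -4; -6 1 -1; 5 3 5]) = 119
  + (6) · M_13   where M_13 = det([-6 4 -4; -6 2 -1; 5 6 5]) = 188
  − (1) · M_14   where M_14 = det([-6 4 3; -6 2 1; 5 6 3]) = -46
det = (+1)·(-5)·(-16) + (-1)·(1)·(119) + (+1)·(6)·(188) + (-1)·(1)·(-46) = 1135

|T| = 1135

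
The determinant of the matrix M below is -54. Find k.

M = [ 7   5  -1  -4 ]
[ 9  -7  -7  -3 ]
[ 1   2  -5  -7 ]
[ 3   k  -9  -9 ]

Expanding along the column containing k, det(M) is linear in k: det(M) = (330)·k + (606).
Set (330)·k + (606) = -54  ⇒  (330)·k = -660  ⇒  k = -2.

-2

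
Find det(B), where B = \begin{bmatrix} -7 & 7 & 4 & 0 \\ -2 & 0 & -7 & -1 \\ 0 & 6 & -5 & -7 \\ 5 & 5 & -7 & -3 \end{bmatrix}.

Expand along row 1 (it has 1 zero):
  + (-7) · M_11   where M_11 = det([0 -7 -1; 6 -5 -7; 5 -7 -3]) = 136
  − (7) · M_12   where M_12 = det([-2 -7 -1; 0 -5 -7; 5 -7 -3]) = 288
  + (4) · M_13   where M_13 = det([-2 0 -1; 0 6 -7; 5 5 -3]) = -4
det = (+1)·(-7)·(136) + (-1)·(7)·(288) + (+1)·(4)·(-4) = -2984

-2984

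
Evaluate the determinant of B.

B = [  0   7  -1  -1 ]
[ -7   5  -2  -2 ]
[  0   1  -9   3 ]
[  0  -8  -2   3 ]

-322

Expand along column 1 (it has 3 zeros):
  − (-7) · M_21   where M_21 = det([7 -1 -1; 1 -9 3; -8 -2 3]) = -46
det = (-1)·(-7)·(-46) = -322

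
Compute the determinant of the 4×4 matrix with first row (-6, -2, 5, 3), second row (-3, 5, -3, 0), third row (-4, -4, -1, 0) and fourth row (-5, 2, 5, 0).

-789

Expand along column 4 (it has 3 zeros):
  − (3) · M_14   where M_14 = det([-3 5 -3; -4 -4 -1; -5 2 5]) = 263
det = (-1)·(3)·(263) = -789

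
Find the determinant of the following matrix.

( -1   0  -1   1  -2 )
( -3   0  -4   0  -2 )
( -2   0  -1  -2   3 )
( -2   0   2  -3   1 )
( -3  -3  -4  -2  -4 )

Expand along column 2 (it has 4 zeros):
  − (-3) · M_52   where M_52 = det([-1 -1 1 -2; -3 -4 0 -2; -2 -1 -2 3; -2 2 -3 1]) = 40
det = (-1)·(-3)·(40) = 120

120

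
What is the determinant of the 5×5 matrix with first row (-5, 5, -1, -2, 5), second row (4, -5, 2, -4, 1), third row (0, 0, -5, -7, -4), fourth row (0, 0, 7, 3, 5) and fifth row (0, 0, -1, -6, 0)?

205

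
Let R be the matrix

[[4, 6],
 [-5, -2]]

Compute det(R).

det(R) = 4·(-2) − 6·(-5) = -8 − (-30) = 22

The determinant is 22.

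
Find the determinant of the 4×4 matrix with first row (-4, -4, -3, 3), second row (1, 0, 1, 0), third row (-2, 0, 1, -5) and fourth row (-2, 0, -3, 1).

-8

Expand along column 2 (it has 3 zeros):
  − (-4) · M_12   where M_12 = det([1 1 0; -2 1 -5; -2 -3 1]) = -2
det = (-1)·(-4)·(-2) = -8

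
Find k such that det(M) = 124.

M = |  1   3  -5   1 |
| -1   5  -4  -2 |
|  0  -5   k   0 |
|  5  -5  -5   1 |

Expanding along the row containing k, det(M) is linear in k: det(M) = (-52)·k + (280).
Set (-52)·k + (280) = 124  ⇒  (-52)·k = -156  ⇒  k = 3.

3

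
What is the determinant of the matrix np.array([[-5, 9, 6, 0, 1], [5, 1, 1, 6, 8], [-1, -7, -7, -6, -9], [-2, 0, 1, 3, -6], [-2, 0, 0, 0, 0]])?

2178

Expand along row 5 (it has 4 zeros):
  + (-2) · M_51   where M_51 = det([9 6 0 1; 1 1 6 8; -7 -7 -6 -9; 0 1 3 -6]) = -1089
det = (+1)·(-2)·(-1089) = 2178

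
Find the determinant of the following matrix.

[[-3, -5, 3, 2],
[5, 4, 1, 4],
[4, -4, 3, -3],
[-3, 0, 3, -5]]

1507

Expand along row 4 (it has 1 zero):
  − (-3) · M_41   where M_41 = det([-5 3 2; 4 1 4; -4 3 -3]) = 95
  − (3) · M_43   where M_43 = det([-3 -5 2; 5 4 4; 4 -4 -3]) = -239
  + (-5) · M_44   where M_44 = det([-3 -5 3; 5 4 1; 4 -4 3]) = -101
det = (-1)·(-3)·(95) + (-1)·(3)·(-239) + (+1)·(-5)·(-101) = 1507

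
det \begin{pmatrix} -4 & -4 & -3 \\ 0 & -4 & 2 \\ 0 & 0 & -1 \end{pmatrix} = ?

-16

The matrix is upper triangular, so the determinant is the product of the diagonal entries:
det = (-4) · (-4) · (-1) = -16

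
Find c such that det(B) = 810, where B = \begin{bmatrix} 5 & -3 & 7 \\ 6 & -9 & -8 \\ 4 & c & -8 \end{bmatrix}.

Expanding along the column containing c, det(B) is linear in c: det(B) = (82)·c + (564).
Set (82)·c + (564) = 810  ⇒  (82)·c = 246  ⇒  c = 3.

3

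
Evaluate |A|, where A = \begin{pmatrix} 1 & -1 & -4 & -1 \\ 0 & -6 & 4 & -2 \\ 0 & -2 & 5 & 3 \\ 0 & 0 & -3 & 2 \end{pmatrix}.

-110

Expand along column 1 (it has 3 zeros):
  + (1) · M_11   where M_11 = det([-6 4 -2; -2 5 3; 0 -3 2]) = -110
det = (+1)·(1)·(-110) = -110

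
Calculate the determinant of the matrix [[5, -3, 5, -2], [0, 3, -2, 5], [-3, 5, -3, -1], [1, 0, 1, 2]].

Expand along row 2 (it has 1 zero):
  + (3) · M_22   where M_22 = det([5 5 -2; -3 -3 -1; 1 1 2]) = 0
  − (-2) · M_23   where M_23 = det([5 -3 -2; -3 5 -1; 1 0 2]) = 45
  + (5) · M_24   where M_24 = det([5 -3 5; -3 5 -3; 1 0 1]) = 0
det = (+1)·(3)·(0) + (-1)·(-2)·(45) + (+1)·(5)·(0) = 90

90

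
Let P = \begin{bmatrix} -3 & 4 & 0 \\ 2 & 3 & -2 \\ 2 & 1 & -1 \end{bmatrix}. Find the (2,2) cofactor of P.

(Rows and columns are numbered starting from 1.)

Delete row 2 and column 2; the remaining 2×2 submatrix is [-3 0; 2 -1].
Its determinant is (-3)·(-1) − 0·2 = 3.
The cofactor carries sign (−1)^(2+2) = +1, so C_{2,2} = +(3) = 3.

3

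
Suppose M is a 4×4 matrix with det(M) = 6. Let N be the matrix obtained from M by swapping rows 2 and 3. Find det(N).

|N| = -6

Swapping two rows multiplies the determinant by −1.
det(N) = (-1)·(6) = -6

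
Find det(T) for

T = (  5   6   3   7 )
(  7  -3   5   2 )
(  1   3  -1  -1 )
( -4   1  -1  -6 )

-741

Expand along row 1:
  + (5) · M_11   where M_11 = det([-3 5 2; 3 -1 -1; 1 -1 -6]) = 66
  − (6) · M_12   where M_12 = det([7 5 2; 1 -1 -1; -4 -1 -6]) = 75
  + (3) · M_13   where M_13 = det([7 -3 2; 1 3 -1; -4 1 -6]) = -123
  − (7) · M_14   where M_14 = det([7 -3 5; 1 3 -1; -4 1 -1]) = 36
det = (+1)·(5)·(66) + (-1)·(6)·(75) + (+1)·(3)·(-123) + (-1)·(7)·(36) = -741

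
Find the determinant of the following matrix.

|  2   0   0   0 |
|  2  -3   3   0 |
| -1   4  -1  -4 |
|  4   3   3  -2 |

Expand along row 1 (it has 3 zeros):
  + (2) · M_11   where M_11 = det([-3 3 0; 4 -1 -4; 3 3 -2]) = -54
det = (+1)·(2)·(-54) = -108

-108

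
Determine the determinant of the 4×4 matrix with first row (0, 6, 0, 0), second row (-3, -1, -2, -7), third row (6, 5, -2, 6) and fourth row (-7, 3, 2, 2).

-1020

Expand along row 1 (it has 3 zeros):
  − (6) · M_12   where M_12 = det([-3 -2 -7; 6 -2 6; -7 2 2]) = 170
det = (-1)·(6)·(170) = -1020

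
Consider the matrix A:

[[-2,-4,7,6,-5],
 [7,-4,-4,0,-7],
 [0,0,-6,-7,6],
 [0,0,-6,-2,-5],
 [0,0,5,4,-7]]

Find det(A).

A is block upper-triangular with a 2×2 block and a 3×3 block on the diagonal, so its determinant equals the product of the determinants of the diagonal blocks.
det of the 2×2 block = 36
det of the 3×3 block = 181
det = (36)·(181) = 6516

|A| = 6516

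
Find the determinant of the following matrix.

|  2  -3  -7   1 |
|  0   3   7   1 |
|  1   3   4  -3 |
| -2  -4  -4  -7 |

Expand along row 2 (it has 1 zero):
  + (3) · M_22   where M_22 = det([2 -7 1; 1 4 -3; -2 -4 -7]) = -167
  − (7) · M_23   where M_23 = det([2 -3 1; 1 3 -3; -2 -4 -7]) = -103
  + (1) · M_24   where M_24 = det([2 -3 -7; 1 3 4; -2 -4 -4]) = 6
det = (+1)·(3)·(-167) + (-1)·(7)·(-103) + (+1)·(1)·(6) = 226

226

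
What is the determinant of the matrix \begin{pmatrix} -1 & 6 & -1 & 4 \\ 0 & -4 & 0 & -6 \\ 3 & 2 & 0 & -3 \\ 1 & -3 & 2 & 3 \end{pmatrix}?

Expand along row 2 (it has 2 zeros):
  + (-4) · M_22   where M_22 = det([-1 -1 4; 3 0 -3; 1 2 3]) = 30
  + (-6) · M_24   where M_24 = det([-1 6 -1; 3 2 0; 1 -3 2]) = -29
det = (+1)·(-4)·(30) + (+1)·(-6)·(-29) = 54

54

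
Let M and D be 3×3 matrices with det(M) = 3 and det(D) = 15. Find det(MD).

det(MD) = det(M)·det(D) = (3)·(15) = 45

45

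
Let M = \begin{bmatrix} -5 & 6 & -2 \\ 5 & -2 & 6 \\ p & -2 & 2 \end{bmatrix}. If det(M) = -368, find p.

Expanding along the row containing p, det(M) is linear in p: det(M) = (32)·p + (-80).
Set (32)·p + (-80) = -368  ⇒  (32)·p = -288  ⇒  p = -9.

p = -9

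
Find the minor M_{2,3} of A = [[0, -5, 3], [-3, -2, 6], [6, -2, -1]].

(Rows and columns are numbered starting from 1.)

30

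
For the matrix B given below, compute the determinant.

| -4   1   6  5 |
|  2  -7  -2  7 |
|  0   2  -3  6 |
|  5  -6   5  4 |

Expand along row 3 (it has 1 zero):
  − (2) · M_32   where M_32 = det([-4 6 5; 2 -2 7; 5 5 4]) = 434
  + (-3) · M_33   where M_33 = det([-4 1 5; 2 -7 7; 5 -6 4]) = 86
  − (6) · M_34   where M_34 = det([-4 1 6; 2 -7 -2; 5 -6 5]) = 306
det = (-1)·(2)·(434) + (+1)·(-3)·(86) + (-1)·(6)·(306) = -2962

-2962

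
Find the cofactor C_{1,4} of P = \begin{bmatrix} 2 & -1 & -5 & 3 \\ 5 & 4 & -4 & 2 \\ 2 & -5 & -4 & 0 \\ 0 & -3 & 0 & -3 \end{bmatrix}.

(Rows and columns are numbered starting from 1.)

36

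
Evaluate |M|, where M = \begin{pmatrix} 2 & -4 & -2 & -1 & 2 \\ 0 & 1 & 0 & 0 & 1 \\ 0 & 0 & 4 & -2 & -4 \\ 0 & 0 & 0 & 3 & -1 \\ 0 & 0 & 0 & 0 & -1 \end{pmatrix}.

M is upper triangular, so det(M) is the product of the diagonal entries:
det = (2) · (1) · (4) · (3) · (-1) = -24

det(M) = -24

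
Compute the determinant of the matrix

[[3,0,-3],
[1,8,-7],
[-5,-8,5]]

-144

Expand along row 1:
  + 3 · |8 -7; -8 5| = 3·(40 − 56) = -48
  + (-3) · |1 8; -5 -8| = (-3)·(-8 − (-40)) = -96
Sum: (-48) + (-96) = -144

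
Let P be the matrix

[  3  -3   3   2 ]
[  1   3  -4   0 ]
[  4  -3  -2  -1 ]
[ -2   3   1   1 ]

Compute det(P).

Expand along row 2 (it has 1 zero):
  − (1) · M_21   where M_21 = det([-3 3 2; -3 -2 -1; 3 1 1]) = 9
  + (3) · M_22   where M_22 = det([3 3 2; 4 -2 -1; -2 1 1]) = -9
  − (-4) · M_23   where M_23 = det([3 -3 2; 4 -3 -1; -2 3 1]) = 18
det = (-1)·(1)·(9) + (+1)·(3)·(-9) + (-1)·(-4)·(18) = 36

The determinant is 36.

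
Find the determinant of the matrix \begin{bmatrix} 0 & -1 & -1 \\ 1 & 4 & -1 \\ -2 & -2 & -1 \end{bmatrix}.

The determinant is -9.

Expand along row 1:
  − (-1) · |1 -1; -2 -1| = −(-1)·(-1 − 2) = -3
  + (-1) · |1 4; -2 -2| = (-1)·(-2 − (-8)) = -6
Sum: (-3) + (-6) = -9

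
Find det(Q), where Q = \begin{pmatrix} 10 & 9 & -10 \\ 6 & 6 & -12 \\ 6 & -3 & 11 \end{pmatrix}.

det(Q) = -402

Expand along row 1:
  + 10 · |6 -12; -3 11| = 10·(66 − 36) = 300
  − 9 · |6 -12; 6 11| = −9·(66 − (-72)) = -1242
  + (-10) · |6 6; 6 -3| = (-10)·(-18 − 36) = 540
Sum: (300) + (-1242) + (540) = -402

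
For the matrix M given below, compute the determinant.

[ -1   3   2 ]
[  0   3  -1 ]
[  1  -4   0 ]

-5

Expand along column 1:
  + (-1) · |3 -1; -4 0| = (-1)·(0 − 4) = 4
  + 1 · |3 2; 3 -1| = 1·(-3 − 6) = -9
Sum: (4) + (-9) = -5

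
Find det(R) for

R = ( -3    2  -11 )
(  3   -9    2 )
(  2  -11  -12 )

Expand along row 1:
  + (-3) · |-9 2; -11 -12| = (-3)·(108 − (-22)) = -390
  − 2 · |3 2; 2 -12| = −2·(-36 − 4) = 80
  + (-11) · |3 -9; 2 -11| = (-11)·(-33 − (-18)) = 165
Sum: (-390) + (80) + (165) = -145

|R| = -145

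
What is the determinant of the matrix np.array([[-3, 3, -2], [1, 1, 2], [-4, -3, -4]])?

-20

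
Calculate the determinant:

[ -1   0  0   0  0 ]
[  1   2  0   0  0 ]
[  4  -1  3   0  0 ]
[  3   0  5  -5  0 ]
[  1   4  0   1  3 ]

90

The matrix is lower triangular, so the determinant is the product of the diagonal entries:
det = (-1) · (2) · (3) · (-5) · (3) = 90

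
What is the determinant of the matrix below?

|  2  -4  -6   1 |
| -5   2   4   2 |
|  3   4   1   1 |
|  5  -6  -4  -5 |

Expand along row 1:
  + (2) · M_11   where M_11 = det([2 4 2; 4 1 1; -6 -4 -5]) = 34
  − (-4) · M_12   where M_12 = det([-5 4 2; 3 1 1; 5 -4 -5]) = 51
  + (-6) · M_13   where M_13 = det([-5 2 2; 3 4 1; 5 -6 -5]) = 34
  − (1) · M_14   where M_14 = det([-5 2 4; 3 4 1; 5 -6 -4]) = -68
det = (+1)·(2)·(34) + (-1)·(-4)·(51) + (+1)·(-6)·(34) + (-1)·(1)·(-68) = 136

136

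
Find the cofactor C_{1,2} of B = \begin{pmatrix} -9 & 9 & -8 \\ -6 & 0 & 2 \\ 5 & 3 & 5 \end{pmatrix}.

40

Delete row 1 and column 2; the remaining 2×2 submatrix is [-6 2; 5 5].
Its determinant is (-6)·5 − 2·5 = -40.
The cofactor carries sign (−1)^(1+2) = −1, so C_{1,2} = −(-40) = 40.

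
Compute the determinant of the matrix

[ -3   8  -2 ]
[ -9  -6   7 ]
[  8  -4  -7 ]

Expand along column 1:
  + (-3) · |-6 7; -4 -7| = (-3)·(42 − (-28)) = -210
  − (-9) · |8 -2; -4 -7| = −(-9)·(-56 − 8) = -576
  + 8 · |8 -2; -6 7| = 8·(56 − 12) = 352
Sum: (-210) + (-576) + (352) = -434

-434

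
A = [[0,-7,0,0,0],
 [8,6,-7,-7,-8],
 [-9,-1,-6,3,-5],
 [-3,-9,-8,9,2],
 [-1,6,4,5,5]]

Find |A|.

Expand along row 1 (it has 4 zeros):
  − (-7) · M_12   where M_12 = det([8 -7 -7 -8; -9 -6 3 -5; -3 -8 9 2; -1 4 5 5]) = 2316
det = (-1)·(-7)·(2316) = 16212

The determinant is 16212.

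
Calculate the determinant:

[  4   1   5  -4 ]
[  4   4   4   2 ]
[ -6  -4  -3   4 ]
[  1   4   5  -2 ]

Expand along row 1:
  + (4) · M_11   where M_11 = det([4 4 2; -4 -3 4; 4 5 -2]) = -40
  − (1) · M_12   where M_12 = det([4 4 2; -6 -3 4; 1 5 -2]) = -142
  + (5) · M_13   where M_13 = det([4 4 2; -6 -4 4; 1 4 -2]) = -104
  − (-4) · M_14   where M_14 = det([4 4 4; -6 -4 -3; 1 4 5]) = -4
det = (+1)·(4)·(-40) + (-1)·(1)·(-142) + (+1)·(5)·(-104) + (-1)·(-4)·(-4) = -554

-554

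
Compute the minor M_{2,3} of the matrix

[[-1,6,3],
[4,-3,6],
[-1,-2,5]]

8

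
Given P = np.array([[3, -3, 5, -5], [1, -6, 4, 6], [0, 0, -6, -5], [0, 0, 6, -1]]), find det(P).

|P| = -540

P is block upper-triangular with a 2×2 block and a 2×2 block on the diagonal, so its determinant equals the product of the determinants of the diagonal blocks.
det of the 2×2 block = -15
det of the 2×2 block = 36
det = (-15)·(36) = -540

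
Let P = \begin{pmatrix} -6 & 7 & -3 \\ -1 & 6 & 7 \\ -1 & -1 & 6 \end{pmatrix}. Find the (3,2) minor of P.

The minor is -45.

Delete row 3 and column 2; the remaining 2×2 submatrix is [-6 -3; -1 7].
Its determinant is (-6)·7 − (-3)·(-1) = -45.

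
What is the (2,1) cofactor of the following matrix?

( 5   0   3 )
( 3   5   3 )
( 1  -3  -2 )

Delete row 2 and column 1; the remaining 2×2 submatrix is [0 3; -3 -2].
Its determinant is 0·(-2) − 3·(-3) = 9.
The cofactor carries sign (−1)^(2+1) = −1, so C_{2,1} = −(9) = -9.

The cofactor is -9.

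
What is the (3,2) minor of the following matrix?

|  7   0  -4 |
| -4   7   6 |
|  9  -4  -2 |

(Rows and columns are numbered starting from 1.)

26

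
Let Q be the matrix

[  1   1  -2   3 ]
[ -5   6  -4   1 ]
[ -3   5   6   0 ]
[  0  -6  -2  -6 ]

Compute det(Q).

Expand along row 3 (it has 1 zero):
  + (-3) · M_31   where M_31 = det([1 -2 3; 6 -4 1; -6 -2 -6]) = -142
  − (5) · M_32   where M_32 = det([1 -2 3; -5 -4 1; 0 -2 -6]) = 116
  + (6) · M_33   where M_33 = det([1 1 3; -5 6 1; 0 -6 -6]) = 30
det = (+1)·(-3)·(-142) + (-1)·(5)·(116) + (+1)·(6)·(30) = 26

26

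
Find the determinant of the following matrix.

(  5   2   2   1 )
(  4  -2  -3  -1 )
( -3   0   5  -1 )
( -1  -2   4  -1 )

-116

Expand along row 3 (it has 1 zero):
  + (-3) · M_31   where M_31 = det([2 2 1; -2 -3 -1; -2 4 -1]) = 0
  + (5) · M_33   where M_33 = det([5 2 1; 4 -2 -1; -1 -2 -1]) = 0
  − (-1) · M_34   where M_34 = det([5 2 2; 4 -2 -3; -1 -2 4]) = -116
det = (+1)·(-3)·(0) + (+1)·(5)·(0) + (-1)·(-1)·(-116) = -116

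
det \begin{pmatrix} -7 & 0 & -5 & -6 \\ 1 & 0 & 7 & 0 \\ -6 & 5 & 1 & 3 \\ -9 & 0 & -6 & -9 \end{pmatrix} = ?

The determinant is -270.

Expand along column 2 (it has 3 zeros):
  − (5) · M_32   where M_32 = det([-7 -5 -6; 1 7 0; -9 -6 -9]) = 54
det = (-1)·(5)·(54) = -270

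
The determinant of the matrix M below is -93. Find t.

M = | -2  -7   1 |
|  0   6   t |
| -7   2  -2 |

-3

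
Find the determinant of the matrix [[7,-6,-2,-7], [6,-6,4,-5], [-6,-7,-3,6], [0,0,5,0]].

-425

Expand along row 4 (it has 3 zeros):
  − (5) · M_43   where M_43 = det([7 -6 -7; 6 -6 -5; -6 -7 6]) = 85
det = (-1)·(5)·(85) = -425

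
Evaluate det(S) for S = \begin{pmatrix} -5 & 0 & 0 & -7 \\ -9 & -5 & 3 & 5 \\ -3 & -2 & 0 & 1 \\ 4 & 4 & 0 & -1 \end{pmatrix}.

Expand along column 3 (it has 3 zeros):
  − (3) · M_23   where M_23 = det([-5 0 -7; -3 -2 1; 4 4 -1]) = 38
det = (-1)·(3)·(38) = -114

det(S) = -114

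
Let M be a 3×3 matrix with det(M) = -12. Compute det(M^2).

The determinant is 144.

det(M^2) = (det M)^2 = (-12)^2 = 144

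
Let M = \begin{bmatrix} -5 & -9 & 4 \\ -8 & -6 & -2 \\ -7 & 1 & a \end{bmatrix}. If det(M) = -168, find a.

a = -4

Expanding along the row containing a, det(M) is linear in a: det(M) = (-42)·a + (-336).
Set (-42)·a + (-336) = -168  ⇒  (-42)·a = 168  ⇒  a = -4.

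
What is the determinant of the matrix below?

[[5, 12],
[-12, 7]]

The determinant is 179.

det = 5·7 − 12·(-12) = 35 − (-144) = 179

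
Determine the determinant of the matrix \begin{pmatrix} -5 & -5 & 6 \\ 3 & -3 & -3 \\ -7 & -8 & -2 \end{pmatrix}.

The determinant is -315.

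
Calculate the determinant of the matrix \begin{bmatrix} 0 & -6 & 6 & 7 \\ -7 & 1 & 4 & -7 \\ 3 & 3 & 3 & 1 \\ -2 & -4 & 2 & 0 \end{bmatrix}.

738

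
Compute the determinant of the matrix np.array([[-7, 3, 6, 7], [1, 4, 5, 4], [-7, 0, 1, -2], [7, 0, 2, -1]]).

-618

Expand along column 2 (it has 2 zeros):
  − (3) · M_12   where M_12 = det([1 5 4; -7 1 -2; 7 2 -1]) = -186
  + (4) · M_22   where M_22 = det([-7 6 7; -7 1 -2; 7 2 -1]) = -294
det = (-1)·(3)·(-186) + (+1)·(4)·(-294) = -618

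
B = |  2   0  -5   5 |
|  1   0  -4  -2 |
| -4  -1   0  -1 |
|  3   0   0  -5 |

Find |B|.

The determinant is 105.

Expand along column 2 (it has 3 zeros):
  − (-1) · M_32   where M_32 = det([2 -5 5; 1 -4 -2; 3 0 -5]) = 105
det = (-1)·(-1)·(105) = 105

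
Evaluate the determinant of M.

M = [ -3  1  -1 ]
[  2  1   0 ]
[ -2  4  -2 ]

det(M) = 0

Expand along column 3:
  + (-1) · |2 1; -2 4| = (-1)·(8 − (-2)) = -10
  + (-2) · |-3 1; 2 1| = (-2)·(-3 − 2) = 10
Sum: (-10) + (10) = 0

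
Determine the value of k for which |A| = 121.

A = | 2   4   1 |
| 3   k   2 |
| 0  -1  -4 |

Expanding along the column containing k, det(A) is linear in k: det(A) = (-8)·k + (49).
Set (-8)·k + (49) = 121  ⇒  (-8)·k = 72  ⇒  k = -9.

k = -9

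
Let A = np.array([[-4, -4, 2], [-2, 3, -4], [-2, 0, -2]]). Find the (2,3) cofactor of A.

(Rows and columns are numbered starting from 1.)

8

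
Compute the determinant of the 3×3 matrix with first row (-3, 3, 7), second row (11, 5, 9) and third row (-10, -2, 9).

The determinant is -560.

Expand along column 1:
  + (-3) · |5 9; -2 9| = (-3)·(45 − (-18)) = -189
  − 11 · |3 7; -2 9| = −11·(27 − (-14)) = -451
  + (-10) · |3 7; 5 9| = (-10)·(27 − 35) = 80
Sum: (-189) + (-451) + (80) = -560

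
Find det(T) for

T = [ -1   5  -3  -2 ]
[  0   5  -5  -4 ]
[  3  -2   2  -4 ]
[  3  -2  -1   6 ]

Expand along row 2 (it has 1 zero):
  + (5) · M_22   where M_22 = det([-1 -3 -2; 3 2 -4; 3 -1 6]) = 100
  − (-5) · M_23   where M_23 = det([-1 5 -2; 3 -2 -4; 3 -2 6]) = -130
  + (-4) · M_24   where M_24 = det([-1 5 -3; 3 -2 2; 3 -2 -1]) = 39
det = (+1)·(5)·(100) + (-1)·(-5)·(-130) + (+1)·(-4)·(39) = -306

|T| = -306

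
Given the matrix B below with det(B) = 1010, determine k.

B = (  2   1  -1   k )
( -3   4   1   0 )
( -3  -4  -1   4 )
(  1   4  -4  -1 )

7

Expanding along the column containing k, det(B) is linear in k: det(B) = (120)·k + (170).
Set (120)·k + (170) = 1010  ⇒  (120)·k = 840  ⇒  k = 7.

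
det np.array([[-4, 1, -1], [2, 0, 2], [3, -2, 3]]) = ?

Expand along column 2:
  − 1 · |2 2; 3 3| = −1·(6 − 6) = 0
  − (-2) · |-4 -1; 2 2| = −(-2)·(-8 − (-2)) = -12
Sum: (0) + (-12) = -12

The determinant is -12.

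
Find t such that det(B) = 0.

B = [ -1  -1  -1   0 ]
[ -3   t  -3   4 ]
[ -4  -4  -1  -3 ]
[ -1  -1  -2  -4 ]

Expanding along the column containing t, det(B) is linear in t: det(B) = (15)·t + (45).
Set (15)·t + (45) = 0  ⇒  (15)·t = -45  ⇒  t = -3.

t = -3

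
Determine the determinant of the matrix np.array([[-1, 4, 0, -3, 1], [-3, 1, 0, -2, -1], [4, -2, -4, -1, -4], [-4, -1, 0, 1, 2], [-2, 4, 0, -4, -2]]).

144

Expand along column 3 (it has 4 zeros):
  + (-4) · M_33   where M_33 = det([-1 4 -3 1; -3 1 -2 -1; -4 -1 1 2; -2 4 -4 -2]) = -36
det = (+1)·(-4)·(-36) = 144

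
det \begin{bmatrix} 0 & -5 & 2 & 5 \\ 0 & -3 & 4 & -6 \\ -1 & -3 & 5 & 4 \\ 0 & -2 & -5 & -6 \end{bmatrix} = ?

-373

Expand along column 1 (it has 3 zeros):
  + (-1) · M_31   where M_31 = det([-5 2 5; -3 4 -6; -2 -5 -6]) = 373
det = (+1)·(-1)·(373) = -373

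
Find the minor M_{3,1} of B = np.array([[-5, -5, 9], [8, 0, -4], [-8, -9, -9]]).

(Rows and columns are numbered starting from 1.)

The minor is 20.

Delete row 3 and column 1; the remaining 2×2 submatrix is [-5 9; 0 -4].
Its determinant is (-5)·(-4) − 9·0 = 20.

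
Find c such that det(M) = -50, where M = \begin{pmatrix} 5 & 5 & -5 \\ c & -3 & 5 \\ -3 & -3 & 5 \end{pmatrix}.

Expanding along the column containing c, det(M) is linear in c: det(M) = (-10)·c + (-30).
Set (-10)·c + (-30) = -50  ⇒  (-10)·c = -20  ⇒  c = 2.

c = 2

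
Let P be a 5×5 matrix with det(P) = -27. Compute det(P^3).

det(P^3) = (det P)^3 = (-27)^3 = -19683

-19683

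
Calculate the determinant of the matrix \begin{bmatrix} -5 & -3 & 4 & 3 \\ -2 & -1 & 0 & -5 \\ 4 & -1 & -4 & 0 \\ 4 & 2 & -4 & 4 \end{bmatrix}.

Expand along row 2 (it has 1 zero):
  − (-2) · M_21   where M_21 = det([-3 4 3; -1 -4 0; 2 -4 4]) = 100
  + (-1) · M_22   where M_22 = det([-5 4 3; 4 -4 0; 4 -4 4]) = 16
  + (-5) · M_24   where M_24 = det([-5 -3 4; 4 -1 -4; 4 2 -4]) = -12
det = (-1)·(-2)·(100) + (+1)·(-1)·(16) + (+1)·(-5)·(-12) = 244

244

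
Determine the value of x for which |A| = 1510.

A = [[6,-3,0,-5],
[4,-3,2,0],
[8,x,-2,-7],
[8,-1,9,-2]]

Expanding along the row containing x, det(A) is linear in x: det(A) = (124)·x + (642).
Set (124)·x + (642) = 1510  ⇒  (124)·x = 868  ⇒  x = 7.

x = 7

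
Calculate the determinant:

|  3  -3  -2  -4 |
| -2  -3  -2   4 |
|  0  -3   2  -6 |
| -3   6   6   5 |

Expand along row 3 (it has 1 zero):
  − (-3) · M_32   where M_32 = det([3 -2 -4; -2 -2 4; -3 6 5]) = -26
  + (2) · M_33   where M_33 = det([3 -3 -4; -2 -3 4; -3 6 5]) = -27
  − (-6) · M_34   where M_34 = det([3 -3 -2; -2 -3 -2; -3 6 6]) = -30
det = (-1)·(-3)·(-26) + (+1)·(2)·(-27) + (-1)·(-6)·(-30) = -312

The determinant is -312.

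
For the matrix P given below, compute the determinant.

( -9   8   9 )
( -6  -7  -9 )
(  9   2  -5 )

Expand along column 1:
  + (-9) · |-7 -9; 2 -5| = (-9)·(35 − (-18)) = -477
  − (-6) · |8 9; 2 -5| = −(-6)·(-40 − 18) = -348
  + 9 · |8 9; -7 -9| = 9·(-72 − (-63)) = -81
Sum: (-477) + (-348) + (-81) = -906

-906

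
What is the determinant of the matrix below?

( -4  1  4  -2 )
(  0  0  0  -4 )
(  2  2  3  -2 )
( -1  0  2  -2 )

60

Expand along row 2 (it has 3 zeros):
  + (-4) · M_24   where M_24 = det([-4 1 4; 2 2 3; -1 0 2]) = -15
det = (+1)·(-4)·(-15) = 60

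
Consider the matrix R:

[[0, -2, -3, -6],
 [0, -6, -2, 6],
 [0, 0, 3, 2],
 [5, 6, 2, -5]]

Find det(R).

det(R) = -580

Expand along column 1 (it has 3 zeros):
  − (5) · M_41   where M_41 = det([-2 -3 -6; -6 -2 6; 0 3 2]) = 116
det = (-1)·(5)·(116) = -580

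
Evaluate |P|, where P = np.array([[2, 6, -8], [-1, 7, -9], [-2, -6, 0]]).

|P| = -160

Expand along row 3:
  + (-2) · |6 -8; 7 -9| = (-2)·(-54 − (-56)) = -4
  − (-6) · |2 -8; -1 -9| = −(-6)·(-18 − 8) = -156
Sum: (-4) + (-156) = -160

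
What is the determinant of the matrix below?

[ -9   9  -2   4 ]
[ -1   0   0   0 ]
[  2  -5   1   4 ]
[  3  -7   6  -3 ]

Expand along row 2 (it has 3 zeros):
  − (-1) · M_21   where M_21 = det([9 -2 4; -5 1 4; -7 6 -3]) = -249
det = (-1)·(-1)·(-249) = -249

The determinant is -249.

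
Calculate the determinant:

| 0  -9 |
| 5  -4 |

det = 0·(-4) − (-9)·5 = 0 − (-45) = 45

45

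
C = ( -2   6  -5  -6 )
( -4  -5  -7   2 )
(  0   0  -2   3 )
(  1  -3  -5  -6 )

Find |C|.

1377

Expand along row 3 (it has 2 zeros):
  + (-2) · M_33   where M_33 = det([-2 6 -6; -4 -5 2; 1 -3 -6]) = -306
  − (3) · M_34   where M_34 = det([-2 6 -5; -4 -5 -7; 1 -3 -5]) = -255
det = (+1)·(-2)·(-306) + (-1)·(3)·(-255) = 1377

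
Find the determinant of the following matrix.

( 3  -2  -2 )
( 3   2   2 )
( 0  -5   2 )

The determinant is 84.

Expand along column 1:
  + 3 · |2 2; -5 2| = 3·(4 − (-10)) = 42
  − 3 · |-2 -2; -5 2| = −3·(-4 − 10) = 42
Sum: (42) + (42) = 84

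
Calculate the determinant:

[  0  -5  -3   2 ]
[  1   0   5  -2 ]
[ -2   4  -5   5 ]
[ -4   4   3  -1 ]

The determinant is -364.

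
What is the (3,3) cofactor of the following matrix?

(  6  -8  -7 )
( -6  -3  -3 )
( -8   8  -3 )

The cofactor is -66.

Delete row 3 and column 3; the remaining 2×2 submatrix is [6 -8; -6 -3].
Its determinant is 6·(-3) − (-8)·(-6) = -66.
The cofactor carries sign (−1)^(3+3) = +1, so C_{3,3} = +(-66) = -66.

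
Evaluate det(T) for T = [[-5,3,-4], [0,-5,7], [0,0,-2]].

T is upper triangular, so det(T) is the product of the diagonal entries:
det = (-5) · (-5) · (-2) = -50

det(T) = -50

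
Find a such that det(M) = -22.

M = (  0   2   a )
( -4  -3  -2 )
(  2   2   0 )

7

Expanding along the column containing a, det(M) is linear in a: det(M) = (-2)·a + (-8).
Set (-2)·a + (-8) = -22  ⇒  (-2)·a = -14  ⇒  a = 7.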